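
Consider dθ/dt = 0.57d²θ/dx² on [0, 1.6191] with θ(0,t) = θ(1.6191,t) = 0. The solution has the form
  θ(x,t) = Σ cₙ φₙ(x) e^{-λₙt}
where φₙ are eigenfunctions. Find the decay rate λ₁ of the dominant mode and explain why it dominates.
Eigenvalues: λₙ = 0.57n²π²/1.6191².
First three modes:
  n=1: λ₁ = 0.57π²/1.6191² ≈ 2.146
  n=2: λ₂ = 2.28π²/1.6191² ≈ 8.584 (4× faster decay)
  n=3: λ₃ = 5.13π²/1.6191² ≈ 19.314 (9× faster decay)
As t → ∞, higher modes decay exponentially faster. The n=1 mode dominates: θ ~ c₁ sin(πx/1.6191) e^{-λ₁t}.
Decay rate: λ₁ = 0.57π²/1.6191² ≈ 2.146.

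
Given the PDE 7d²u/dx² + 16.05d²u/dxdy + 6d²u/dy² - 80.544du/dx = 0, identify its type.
The second-order coefficients are A = 7, B = 16.05, C = 6. Since B² - 4AC = 89.6025 > 0, this is a hyperbolic PDE.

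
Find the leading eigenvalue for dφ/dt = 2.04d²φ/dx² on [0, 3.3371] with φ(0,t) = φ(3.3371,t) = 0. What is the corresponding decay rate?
Eigenvalues: λₙ = 2.04n²π²/3.3371².
First three modes:
  n=1: λ₁ = 2.04π²/3.3371² ≈ 1.808
  n=2: λ₂ = 8.16π²/3.3371² ≈ 7.232 (4× faster decay)
  n=3: λ₃ = 18.36π²/3.3371² ≈ 16.272 (9× faster decay)
As t → ∞, higher modes decay exponentially faster. The n=1 mode dominates: φ ~ c₁ sin(πx/3.3371) e^{-λ₁t}.
Decay rate: λ₁ = 2.04π²/3.3371² ≈ 1.808.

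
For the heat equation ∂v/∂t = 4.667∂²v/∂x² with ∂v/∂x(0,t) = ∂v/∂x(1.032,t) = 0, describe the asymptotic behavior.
v → constant (steady state). Heat is conserved (no flux at boundaries); solution approaches the spatial average.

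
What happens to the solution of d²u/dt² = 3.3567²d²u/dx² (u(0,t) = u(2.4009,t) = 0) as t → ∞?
u oscillates (no decay). Energy is conserved; the solution oscillates indefinitely as standing waves.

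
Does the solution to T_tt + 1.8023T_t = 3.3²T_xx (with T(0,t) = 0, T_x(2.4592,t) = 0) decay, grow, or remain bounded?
T → 0. Damping (γ=1.8023) dissipates energy; oscillations decay exponentially.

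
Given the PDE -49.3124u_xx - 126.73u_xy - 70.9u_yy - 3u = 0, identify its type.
The second-order coefficients are A = -49.3124, B = -126.73, C = -70.9. Since B² - 4AC = 2075.49626 > 0, this is a hyperbolic PDE.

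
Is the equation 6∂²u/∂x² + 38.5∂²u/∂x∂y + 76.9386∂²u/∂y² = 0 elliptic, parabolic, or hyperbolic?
Computing B² - 4AC with A = 6, B = 38.5, C = 76.9386: discriminant = -364.2764 (negative). Answer: elliptic.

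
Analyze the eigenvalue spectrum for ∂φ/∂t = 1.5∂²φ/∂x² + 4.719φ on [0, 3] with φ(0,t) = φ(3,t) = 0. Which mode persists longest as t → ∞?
Eigenvalues: λₙ = 1.5n²π²/3² - 4.719.
First three modes:
  n=1: λ₁ = 1.5π²/3² - 4.719 ≈ -3.074
  n=2: λ₂ = 6π²/3² - 4.719 ≈ 1.861
  n=3: λ₃ = 13.5π²/3² - 4.719 ≈ 10.085
Since 1.5π²/3² ≈ 1.645 < 4.719, λ₁ < 0.
The n=1 mode grows fastest (−λₙ is largest for n=1) → dominates.
Asymptotic: φ ~ c₁ sin(πx/3) e^{3.074t} (exponential growth at rate −λ₁ ≈ 3.074).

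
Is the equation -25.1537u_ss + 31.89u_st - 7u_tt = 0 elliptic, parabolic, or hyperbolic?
Computing B² - 4AC with A = -25.1537, B = 31.89, C = -7: discriminant = 312.6685 (positive). Answer: hyperbolic.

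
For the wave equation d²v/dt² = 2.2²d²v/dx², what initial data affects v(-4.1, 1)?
Domain of dependence: [-6.3, -1.9]. Signals travel at speed 2.2, so data within |x - -4.1| ≤ 2.2·1 = 2.2 can reach the point.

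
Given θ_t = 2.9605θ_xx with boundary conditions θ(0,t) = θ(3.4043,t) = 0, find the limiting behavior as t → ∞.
θ → 0. Heat diffuses out through both boundaries.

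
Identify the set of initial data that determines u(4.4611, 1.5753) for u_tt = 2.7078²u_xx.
Domain of dependence: [0.19550266, 8.72669734]. Signals travel at speed 2.7078, so data within |x - 4.4611| ≤ 2.7078·1.5753 = 4.26559734 can reach the point.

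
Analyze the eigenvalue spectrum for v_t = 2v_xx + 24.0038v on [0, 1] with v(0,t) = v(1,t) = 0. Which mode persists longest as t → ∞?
Eigenvalues: λₙ = 2n²π²/1² - 24.0038.
First three modes:
  n=1: λ₁ = 2π² - 24.0038 ≈ -4.265
  n=2: λ₂ = 8π² - 24.0038 ≈ 54.953
  n=3: λ₃ = 18π² - 24.0038 ≈ 153.649
Since 2π² ≈ 19.739 < 24.0038, λ₁ < 0.
The n=1 mode grows fastest (−λₙ is largest for n=1) → dominates.
Asymptotic: v ~ c₁ sin(πx/1) e^{4.265t} (exponential growth at rate −λ₁ ≈ 4.265).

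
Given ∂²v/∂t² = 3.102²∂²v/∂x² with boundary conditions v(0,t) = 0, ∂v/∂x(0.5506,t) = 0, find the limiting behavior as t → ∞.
v oscillates (no decay). Energy is conserved; the solution oscillates indefinitely as standing waves.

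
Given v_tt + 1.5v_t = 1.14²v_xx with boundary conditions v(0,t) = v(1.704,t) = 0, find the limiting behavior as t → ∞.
v → 0. Damping (γ=1.5) dissipates energy; oscillations decay exponentially.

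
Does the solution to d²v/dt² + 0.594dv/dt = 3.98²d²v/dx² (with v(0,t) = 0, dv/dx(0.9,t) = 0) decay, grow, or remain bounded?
v → 0. Damping (γ=0.594) dissipates energy; oscillations decay exponentially.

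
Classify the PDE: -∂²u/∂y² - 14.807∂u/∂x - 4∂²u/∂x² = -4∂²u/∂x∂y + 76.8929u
Rewriting in standard form: -4∂²u/∂x² + 4∂²u/∂x∂y - ∂²u/∂y² - 14.807∂u/∂x - 76.8929u = 0. A = -4, B = 4, C = -1. Discriminant B² - 4AC = 0. Since 0 = 0, parabolic.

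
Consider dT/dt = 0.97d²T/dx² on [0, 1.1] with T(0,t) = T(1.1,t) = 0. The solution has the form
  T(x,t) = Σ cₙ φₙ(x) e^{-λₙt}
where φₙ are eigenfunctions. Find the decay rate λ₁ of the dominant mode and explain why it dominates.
Eigenvalues: λₙ = 0.97n²π²/1.1².
First three modes:
  n=1: λ₁ = 0.97π²/1.1² ≈ 7.912
  n=2: λ₂ = 3.88π²/1.1² ≈ 31.648 (4× faster decay)
  n=3: λ₃ = 8.73π²/1.1² ≈ 71.208 (9× faster decay)
As t → ∞, higher modes decay exponentially faster. The n=1 mode dominates: T ~ c₁ sin(πx/1.1) e^{-λ₁t}.
Decay rate: λ₁ = 0.97π²/1.1² ≈ 7.912.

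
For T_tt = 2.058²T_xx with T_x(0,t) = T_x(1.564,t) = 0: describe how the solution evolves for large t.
T oscillates about a mean that drifts linearly in t (generically unbounded; no decay). There is no damping, so the nonconstant modes persist as standing waves (energy conserved, no decay). But with Neumann conditions at both ends the constant mode has eigenvalue 0: the spatial mean M(t) of T satisfies M'' = 0, so M(t) = M(0) + M'(0)·t. Unless the initial velocity has zero mean (∫T_t(x,0)dx = 0), the solution grows linearly in t (unbounded, though not exponentially); if it does have zero mean, the solution stays bounded and simply oscillates.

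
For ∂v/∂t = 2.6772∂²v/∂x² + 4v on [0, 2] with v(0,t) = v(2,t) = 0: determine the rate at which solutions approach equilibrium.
Eigenvalues: λₙ = 2.6772n²π²/2² - 4.
First three modes:
  n=1: λ₁ = 2.6772π²/2² - 4 ≈ 2.606
  n=2: λ₂ = 10.7088π²/2² - 4 ≈ 22.423
  n=3: λ₃ = 24.0948π²/2² - 4 ≈ 55.452
Since 2.6772π²/2² ≈ 6.606 > 4, all λₙ > 0.
The n=1 mode decays slowest → dominates as t → ∞.
Asymptotic: v ~ c₁ sin(πx/2) e^{-λ₁t} with decay rate λ₁ ≈ 2.606.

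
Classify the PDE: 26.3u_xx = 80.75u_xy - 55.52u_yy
Rewriting in standard form: 26.3u_xx - 80.75u_xy + 55.52u_yy = 0. A = 26.3, B = -80.75, C = 55.52. Discriminant B² - 4AC = 679.8585. Since 679.8585 > 0, hyperbolic.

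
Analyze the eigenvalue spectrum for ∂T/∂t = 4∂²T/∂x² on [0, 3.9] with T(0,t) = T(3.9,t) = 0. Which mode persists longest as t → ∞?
Eigenvalues: λₙ = 4n²π²/3.9².
First three modes:
  n=1: λ₁ = 4π²/3.9² ≈ 2.596
  n=2: λ₂ = 16π²/3.9² ≈ 10.382 (4× faster decay)
  n=3: λ₃ = 36π²/3.9² ≈ 23.36 (9× faster decay)
As t → ∞, higher modes decay exponentially faster. The n=1 mode dominates: T ~ c₁ sin(πx/3.9) e^{-λ₁t}.
Decay rate: λ₁ = 4π²/3.9² ≈ 2.596.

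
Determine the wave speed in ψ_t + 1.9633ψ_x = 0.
Speed = 1.9633. Information travels along x - 1.9633t = const (rightward).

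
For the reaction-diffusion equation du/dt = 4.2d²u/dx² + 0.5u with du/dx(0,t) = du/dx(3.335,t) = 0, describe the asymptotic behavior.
u grows unboundedly. With Neumann BCs the constant mode has diffusion eigenvalue 0, so any r > 0 makes it grow like e^(0.5t); solution grows exponentially.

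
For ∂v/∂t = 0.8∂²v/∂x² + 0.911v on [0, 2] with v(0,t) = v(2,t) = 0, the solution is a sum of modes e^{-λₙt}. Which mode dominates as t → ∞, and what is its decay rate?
Eigenvalues: λₙ = 0.8n²π²/2² - 0.911.
First three modes:
  n=1: λ₁ = 0.8π²/2² - 0.911 ≈ 1.063
  n=2: λ₂ = 3.2π²/2² - 0.911 ≈ 6.985
  n=3: λ₃ = 7.2π²/2² - 0.911 ≈ 16.854
Since 0.8π²/2² ≈ 1.974 > 0.911, all λₙ > 0.
The n=1 mode decays slowest → dominates as t → ∞.
Asymptotic: v ~ c₁ sin(πx/2) e^{-λ₁t} with decay rate λ₁ ≈ 1.063.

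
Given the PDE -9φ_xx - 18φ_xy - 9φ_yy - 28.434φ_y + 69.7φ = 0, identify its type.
The second-order coefficients are A = -9, B = -18, C = -9. Since B² - 4AC = 0 = 0, this is a parabolic PDE.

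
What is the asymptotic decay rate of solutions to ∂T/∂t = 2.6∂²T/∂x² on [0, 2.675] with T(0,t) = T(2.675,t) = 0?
Eigenvalues: λₙ = 2.6n²π²/2.675².
First three modes:
  n=1: λ₁ = 2.6π²/2.675² ≈ 3.586
  n=2: λ₂ = 10.4π²/2.675² ≈ 14.345 (4× faster decay)
  n=3: λ₃ = 23.4π²/2.675² ≈ 32.275 (9× faster decay)
As t → ∞, higher modes decay exponentially faster. The n=1 mode dominates: T ~ c₁ sin(πx/2.675) e^{-λ₁t}.
Decay rate: λ₁ = 2.6π²/2.675² ≈ 3.586.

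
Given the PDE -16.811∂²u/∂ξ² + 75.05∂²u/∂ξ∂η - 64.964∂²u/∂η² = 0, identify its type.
The second-order coefficients are A = -16.811, B = 75.05, C = -64.964. Since B² - 4AC = 1264.063284 > 0, this is a hyperbolic PDE.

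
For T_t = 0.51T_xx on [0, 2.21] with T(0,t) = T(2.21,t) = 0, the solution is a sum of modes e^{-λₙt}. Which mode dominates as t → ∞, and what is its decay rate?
Eigenvalues: λₙ = 0.51n²π²/2.21².
First three modes:
  n=1: λ₁ = 0.51π²/2.21² ≈ 1.031
  n=2: λ₂ = 2.04π²/2.21² ≈ 4.122 (4× faster decay)
  n=3: λ₃ = 4.59π²/2.21² ≈ 9.275 (9× faster decay)
As t → ∞, higher modes decay exponentially faster. The n=1 mode dominates: T ~ c₁ sin(πx/2.21) e^{-λ₁t}.
Decay rate: λ₁ = 0.51π²/2.21² ≈ 1.031.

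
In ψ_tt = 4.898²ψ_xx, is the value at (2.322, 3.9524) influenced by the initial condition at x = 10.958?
Yes. The domain of dependence is [-17.0368552, 21.6808552], and 10.958 ∈ [-17.0368552, 21.6808552].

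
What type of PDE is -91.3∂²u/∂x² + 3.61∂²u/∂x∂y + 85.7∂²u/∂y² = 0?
With A = -91.3, B = 3.61, C = 85.7, the discriminant is 31310.6721. This is a hyperbolic PDE.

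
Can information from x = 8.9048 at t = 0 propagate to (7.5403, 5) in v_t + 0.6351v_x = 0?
No. Only data at x = 4.3648 affects (7.5403, 5). Advection has one-way propagation along characteristics.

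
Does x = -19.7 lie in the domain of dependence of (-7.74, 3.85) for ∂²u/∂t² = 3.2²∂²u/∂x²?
Yes. The domain of dependence is [-20.06, 4.58], and -19.7 ∈ [-20.06, 4.58].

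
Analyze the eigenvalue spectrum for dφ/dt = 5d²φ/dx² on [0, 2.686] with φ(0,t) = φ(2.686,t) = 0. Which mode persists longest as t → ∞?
Eigenvalues: λₙ = 5n²π²/2.686².
First three modes:
  n=1: λ₁ = 5π²/2.686² ≈ 6.84
  n=2: λ₂ = 20π²/2.686² ≈ 27.36 (4× faster decay)
  n=3: λ₃ = 45π²/2.686² ≈ 61.56 (9× faster decay)
As t → ∞, higher modes decay exponentially faster. The n=1 mode dominates: φ ~ c₁ sin(πx/2.686) e^{-λ₁t}.
Decay rate: λ₁ = 5π²/2.686² ≈ 6.84.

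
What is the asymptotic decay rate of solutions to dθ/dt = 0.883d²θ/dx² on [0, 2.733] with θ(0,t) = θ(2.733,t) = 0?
Eigenvalues: λₙ = 0.883n²π²/2.733².
First three modes:
  n=1: λ₁ = 0.883π²/2.733² ≈ 1.167
  n=2: λ₂ = 3.532π²/2.733² ≈ 4.667 (4× faster decay)
  n=3: λ₃ = 7.947π²/2.733² ≈ 10.501 (9× faster decay)
As t → ∞, higher modes decay exponentially faster. The n=1 mode dominates: θ ~ c₁ sin(πx/2.733) e^{-λ₁t}.
Decay rate: λ₁ = 0.883π²/2.733² ≈ 1.167.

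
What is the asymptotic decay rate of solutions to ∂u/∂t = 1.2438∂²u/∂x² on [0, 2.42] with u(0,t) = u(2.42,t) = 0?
Eigenvalues: λₙ = 1.2438n²π²/2.42².
First three modes:
  n=1: λ₁ = 1.2438π²/2.42² ≈ 2.096
  n=2: λ₂ = 4.9752π²/2.42² ≈ 8.385 (4× faster decay)
  n=3: λ₃ = 11.1942π²/2.42² ≈ 18.865 (9× faster decay)
As t → ∞, higher modes decay exponentially faster. The n=1 mode dominates: u ~ c₁ sin(πx/2.42) e^{-λ₁t}.
Decay rate: λ₁ = 1.2438π²/2.42² ≈ 2.096.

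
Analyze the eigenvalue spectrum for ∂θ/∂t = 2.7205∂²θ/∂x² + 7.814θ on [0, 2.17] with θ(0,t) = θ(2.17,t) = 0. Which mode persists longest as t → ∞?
Eigenvalues: λₙ = 2.7205n²π²/2.17² - 7.814.
First three modes:
  n=1: λ₁ = 2.7205π²/2.17² - 7.814 ≈ -2.112
  n=2: λ₂ = 10.882π²/2.17² - 7.814 ≈ 14.994
  n=3: λ₃ = 24.4845π²/2.17² - 7.814 ≈ 43.504
Since 2.7205π²/2.17² ≈ 5.702 < 7.814, λ₁ < 0.
The n=1 mode grows fastest (−λₙ is largest for n=1) → dominates.
Asymptotic: θ ~ c₁ sin(πx/2.17) e^{2.112t} (exponential growth at rate −λ₁ ≈ 2.112).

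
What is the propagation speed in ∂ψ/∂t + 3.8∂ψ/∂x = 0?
Speed = 3.8. Information travels along x - 3.8t = const (rightward).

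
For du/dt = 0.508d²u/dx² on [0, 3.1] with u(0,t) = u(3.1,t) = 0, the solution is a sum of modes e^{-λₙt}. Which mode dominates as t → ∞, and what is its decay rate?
Eigenvalues: λₙ = 0.508n²π²/3.1².
First three modes:
  n=1: λ₁ = 0.508π²/3.1² ≈ 0.522
  n=2: λ₂ = 2.032π²/3.1² ≈ 2.087 (4× faster decay)
  n=3: λ₃ = 4.572π²/3.1² ≈ 4.696 (9× faster decay)
As t → ∞, higher modes decay exponentially faster. The n=1 mode dominates: u ~ c₁ sin(πx/3.1) e^{-λ₁t}.
Decay rate: λ₁ = 0.508π²/3.1² ≈ 0.522.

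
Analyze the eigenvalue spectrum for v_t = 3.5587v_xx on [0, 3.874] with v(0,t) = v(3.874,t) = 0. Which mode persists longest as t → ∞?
Eigenvalues: λₙ = 3.5587n²π²/3.874².
First three modes:
  n=1: λ₁ = 3.5587π²/3.874² ≈ 2.34
  n=2: λ₂ = 14.2348π²/3.874² ≈ 9.361 (4× faster decay)
  n=3: λ₃ = 32.0283π²/3.874² ≈ 21.063 (9× faster decay)
As t → ∞, higher modes decay exponentially faster. The n=1 mode dominates: v ~ c₁ sin(πx/3.874) e^{-λ₁t}.
Decay rate: λ₁ = 3.5587π²/3.874² ≈ 2.34.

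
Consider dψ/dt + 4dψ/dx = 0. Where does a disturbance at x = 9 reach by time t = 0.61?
At x = 11.44. The characteristic carries data from (9, 0) to (11.44, 0.61).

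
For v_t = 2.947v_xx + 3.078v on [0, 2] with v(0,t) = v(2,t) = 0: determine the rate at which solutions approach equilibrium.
Eigenvalues: λₙ = 2.947n²π²/2² - 3.078.
First three modes:
  n=1: λ₁ = 2.947π²/2² - 3.078 ≈ 4.193
  n=2: λ₂ = 11.788π²/2² - 3.078 ≈ 26.008
  n=3: λ₃ = 26.523π²/2² - 3.078 ≈ 62.365
Since 2.947π²/2² ≈ 7.271 > 3.078, all λₙ > 0.
The n=1 mode decays slowest → dominates as t → ∞.
Asymptotic: v ~ c₁ sin(πx/2) e^{-λ₁t} with decay rate λ₁ ≈ 4.193.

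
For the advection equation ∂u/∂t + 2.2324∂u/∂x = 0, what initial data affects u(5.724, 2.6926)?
A single point: x = -0.28696024. The characteristic through (5.724, 2.6926) is x - 2.2324t = const, so x = 5.724 - 2.2324·2.6926 = -0.28696024.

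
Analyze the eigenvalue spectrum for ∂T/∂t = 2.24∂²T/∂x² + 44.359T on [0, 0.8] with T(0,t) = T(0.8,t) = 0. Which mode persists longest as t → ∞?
Eigenvalues: λₙ = 2.24n²π²/0.8² - 44.359.
First three modes:
  n=1: λ₁ = 2.24π²/0.8² - 44.359 ≈ -9.815
  n=2: λ₂ = 8.96π²/0.8² - 44.359 ≈ 93.815
  n=3: λ₃ = 20.16π²/0.8² - 44.359 ≈ 266.534
Since 2.24π²/0.8² ≈ 34.544 < 44.359, λ₁ < 0.
The n=1 mode grows fastest (−λₙ is largest for n=1) → dominates.
Asymptotic: T ~ c₁ sin(πx/0.8) e^{9.815t} (exponential growth at rate −λ₁ ≈ 9.815).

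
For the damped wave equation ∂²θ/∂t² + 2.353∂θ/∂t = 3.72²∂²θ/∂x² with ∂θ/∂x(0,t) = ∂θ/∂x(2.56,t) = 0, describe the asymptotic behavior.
θ → constant (steady state). Damping (γ=2.353) dissipates the nonconstant modes; with Neumann BCs the spatial average obeys M''+γM'=0 and tends to a finite limit.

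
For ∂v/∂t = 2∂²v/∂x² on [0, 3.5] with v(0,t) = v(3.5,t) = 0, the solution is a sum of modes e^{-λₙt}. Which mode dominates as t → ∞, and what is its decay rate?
Eigenvalues: λₙ = 2n²π²/3.5².
First three modes:
  n=1: λ₁ = 2π²/3.5² ≈ 1.611
  n=2: λ₂ = 8π²/3.5² ≈ 6.445 (4× faster decay)
  n=3: λ₃ = 18π²/3.5² ≈ 14.502 (9× faster decay)
As t → ∞, higher modes decay exponentially faster. The n=1 mode dominates: v ~ c₁ sin(πx/3.5) e^{-λ₁t}.
Decay rate: λ₁ = 2π²/3.5² ≈ 1.611.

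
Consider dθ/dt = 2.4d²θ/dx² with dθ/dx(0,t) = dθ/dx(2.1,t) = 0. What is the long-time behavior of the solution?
As t → ∞, θ → constant (steady state). Heat is conserved (no flux at boundaries); solution approaches the spatial average.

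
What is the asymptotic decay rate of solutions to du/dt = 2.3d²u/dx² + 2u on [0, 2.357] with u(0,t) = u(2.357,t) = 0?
Eigenvalues: λₙ = 2.3n²π²/2.357² - 2.
First three modes:
  n=1: λ₁ = 2.3π²/2.357² - 2 ≈ 2.086
  n=2: λ₂ = 9.2π²/2.357² - 2 ≈ 14.344
  n=3: λ₃ = 20.7π²/2.357² - 2 ≈ 34.775
Since 2.3π²/2.357² ≈ 4.086 > 2, all λₙ > 0.
The n=1 mode decays slowest → dominates as t → ∞.
Asymptotic: u ~ c₁ sin(πx/2.357) e^{-λ₁t} with decay rate λ₁ ≈ 2.086.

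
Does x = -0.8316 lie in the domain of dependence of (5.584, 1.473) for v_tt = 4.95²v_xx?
Yes. The domain of dependence is [-1.70735, 12.87535], and -0.8316 ∈ [-1.70735, 12.87535].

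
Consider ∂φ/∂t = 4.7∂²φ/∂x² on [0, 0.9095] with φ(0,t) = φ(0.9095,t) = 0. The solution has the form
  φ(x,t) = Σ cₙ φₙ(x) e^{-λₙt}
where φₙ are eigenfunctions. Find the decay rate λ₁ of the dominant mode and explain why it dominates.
Eigenvalues: λₙ = 4.7n²π²/0.9095².
First three modes:
  n=1: λ₁ = 4.7π²/0.9095² ≈ 56.078
  n=2: λ₂ = 18.8π²/0.9095² ≈ 224.312 (4× faster decay)
  n=3: λ₃ = 42.3π²/0.9095² ≈ 504.702 (9× faster decay)
As t → ∞, higher modes decay exponentially faster. The n=1 mode dominates: φ ~ c₁ sin(πx/0.9095) e^{-λ₁t}.
Decay rate: λ₁ = 4.7π²/0.9095² ≈ 56.078.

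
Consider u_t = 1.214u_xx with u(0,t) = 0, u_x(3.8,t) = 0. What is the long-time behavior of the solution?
As t → ∞, u → 0. Heat escapes through the Dirichlet boundary.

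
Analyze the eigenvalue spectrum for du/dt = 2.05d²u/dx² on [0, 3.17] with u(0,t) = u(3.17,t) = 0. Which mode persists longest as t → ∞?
Eigenvalues: λₙ = 2.05n²π²/3.17².
First three modes:
  n=1: λ₁ = 2.05π²/3.17² ≈ 2.013
  n=2: λ₂ = 8.2π²/3.17² ≈ 8.054 (4× faster decay)
  n=3: λ₃ = 18.45π²/3.17² ≈ 18.121 (9× faster decay)
As t → ∞, higher modes decay exponentially faster. The n=1 mode dominates: u ~ c₁ sin(πx/3.17) e^{-λ₁t}.
Decay rate: λ₁ = 2.05π²/3.17² ≈ 2.013.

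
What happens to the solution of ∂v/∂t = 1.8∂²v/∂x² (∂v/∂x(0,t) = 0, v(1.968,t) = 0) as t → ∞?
v → 0. Heat escapes through the Dirichlet boundary.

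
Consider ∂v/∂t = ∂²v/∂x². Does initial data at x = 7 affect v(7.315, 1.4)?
Yes, for any finite x. The heat equation has infinite propagation speed, so all initial data affects all points at any t > 0.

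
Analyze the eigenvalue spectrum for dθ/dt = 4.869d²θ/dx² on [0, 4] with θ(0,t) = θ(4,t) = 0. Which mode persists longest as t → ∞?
Eigenvalues: λₙ = 4.869n²π²/4².
First three modes:
  n=1: λ₁ = 4.869π²/4² ≈ 3.003
  n=2: λ₂ = 19.476π²/4² ≈ 12.014 (4× faster decay)
  n=3: λ₃ = 43.821π²/4² ≈ 27.031 (9× faster decay)
As t → ∞, higher modes decay exponentially faster. The n=1 mode dominates: θ ~ c₁ sin(πx/4) e^{-λ₁t}.
Decay rate: λ₁ = 4.869π²/4² ≈ 3.003.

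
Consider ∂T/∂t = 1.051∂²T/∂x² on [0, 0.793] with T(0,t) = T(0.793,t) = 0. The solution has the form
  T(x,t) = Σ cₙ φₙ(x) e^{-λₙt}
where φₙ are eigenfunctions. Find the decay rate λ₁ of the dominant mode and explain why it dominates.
Eigenvalues: λₙ = 1.051n²π²/0.793².
First three modes:
  n=1: λ₁ = 1.051π²/0.793² ≈ 16.495
  n=2: λ₂ = 4.204π²/0.793² ≈ 65.981 (4× faster decay)
  n=3: λ₃ = 9.459π²/0.793² ≈ 148.456 (9× faster decay)
As t → ∞, higher modes decay exponentially faster. The n=1 mode dominates: T ~ c₁ sin(πx/0.793) e^{-λ₁t}.
Decay rate: λ₁ = 1.051π²/0.793² ≈ 16.495.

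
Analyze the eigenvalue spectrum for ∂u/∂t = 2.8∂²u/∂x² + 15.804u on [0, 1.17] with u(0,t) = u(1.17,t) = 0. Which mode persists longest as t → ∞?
Eigenvalues: λₙ = 2.8n²π²/1.17² - 15.804.
First three modes:
  n=1: λ₁ = 2.8π²/1.17² - 15.804 ≈ 4.384
  n=2: λ₂ = 11.2π²/1.17² - 15.804 ≈ 64.947
  n=3: λ₃ = 25.2π²/1.17² - 15.804 ≈ 165.885
Since 2.8π²/1.17² ≈ 20.188 > 15.804, all λₙ > 0.
The n=1 mode decays slowest → dominates as t → ∞.
Asymptotic: u ~ c₁ sin(πx/1.17) e^{-λ₁t} with decay rate λ₁ ≈ 4.384.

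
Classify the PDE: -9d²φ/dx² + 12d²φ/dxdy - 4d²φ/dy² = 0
A = -9, B = 12, C = -4. Discriminant B² - 4AC = 0. Since 0 = 0, parabolic.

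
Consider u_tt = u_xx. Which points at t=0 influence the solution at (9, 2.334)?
Domain of dependence: [6.666, 11.334]. Signals travel at speed 1, so data within |x - 9| ≤ 1·2.334 = 2.334 can reach the point.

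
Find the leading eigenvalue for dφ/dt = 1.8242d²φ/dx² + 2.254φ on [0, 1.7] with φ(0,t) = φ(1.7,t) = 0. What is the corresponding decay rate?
Eigenvalues: λₙ = 1.8242n²π²/1.7² - 2.254.
First three modes:
  n=1: λ₁ = 1.8242π²/1.7² - 2.254 ≈ 3.976
  n=2: λ₂ = 7.2968π²/1.7² - 2.254 ≈ 22.665
  n=3: λ₃ = 16.4178π²/1.7² - 2.254 ≈ 53.814
Since 1.8242π²/1.7² ≈ 6.23 > 2.254, all λₙ > 0.
The n=1 mode decays slowest → dominates as t → ∞.
Asymptotic: φ ~ c₁ sin(πx/1.7) e^{-λ₁t} with decay rate λ₁ ≈ 3.976.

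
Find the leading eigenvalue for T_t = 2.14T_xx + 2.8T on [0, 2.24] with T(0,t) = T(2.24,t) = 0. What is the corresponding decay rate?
Eigenvalues: λₙ = 2.14n²π²/2.24² - 2.8.
First three modes:
  n=1: λ₁ = 2.14π²/2.24² - 2.8 ≈ 1.409
  n=2: λ₂ = 8.56π²/2.24² - 2.8 ≈ 14.037
  n=3: λ₃ = 19.26π²/2.24² - 2.8 ≈ 35.084
Since 2.14π²/2.24² ≈ 4.209 > 2.8, all λₙ > 0.
The n=1 mode decays slowest → dominates as t → ∞.
Asymptotic: T ~ c₁ sin(πx/2.24) e^{-λ₁t} with decay rate λ₁ ≈ 1.409.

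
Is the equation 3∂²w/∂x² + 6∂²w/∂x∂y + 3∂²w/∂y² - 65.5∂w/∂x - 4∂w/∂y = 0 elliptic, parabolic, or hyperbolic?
Computing B² - 4AC with A = 3, B = 6, C = 3: discriminant = 0 (zero). Answer: parabolic.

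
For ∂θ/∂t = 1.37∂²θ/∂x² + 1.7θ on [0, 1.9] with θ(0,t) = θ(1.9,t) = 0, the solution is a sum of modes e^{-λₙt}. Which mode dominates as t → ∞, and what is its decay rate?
Eigenvalues: λₙ = 1.37n²π²/1.9² - 1.7.
First three modes:
  n=1: λ₁ = 1.37π²/1.9² - 1.7 ≈ 2.046
  n=2: λ₂ = 5.48π²/1.9² - 1.7 ≈ 13.282
  n=3: λ₃ = 12.33π²/1.9² - 1.7 ≈ 32.01
Since 1.37π²/1.9² ≈ 3.746 > 1.7, all λₙ > 0.
The n=1 mode decays slowest → dominates as t → ∞.
Asymptotic: θ ~ c₁ sin(πx/1.9) e^{-λ₁t} with decay rate λ₁ ≈ 2.046.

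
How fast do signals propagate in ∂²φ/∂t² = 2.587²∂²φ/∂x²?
Speed = 2.587. Information travels along characteristics x = x₀ ± 2.587t.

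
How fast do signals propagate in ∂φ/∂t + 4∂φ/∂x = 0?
Speed = 4. Information travels along x - 4t = const (rightward).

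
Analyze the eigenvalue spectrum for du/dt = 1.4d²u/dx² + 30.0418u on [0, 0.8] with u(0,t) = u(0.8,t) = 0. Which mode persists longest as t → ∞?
Eigenvalues: λₙ = 1.4n²π²/0.8² - 30.0418.
First three modes:
  n=1: λ₁ = 1.4π²/0.8² - 30.0418 ≈ -8.452
  n=2: λ₂ = 5.6π²/0.8² - 30.0418 ≈ 56.317
  n=3: λ₃ = 12.6π²/0.8² - 30.0418 ≈ 164.266
Since 1.4π²/0.8² ≈ 21.59 < 30.0418, λ₁ < 0.
The n=1 mode grows fastest (−λₙ is largest for n=1) → dominates.
Asymptotic: u ~ c₁ sin(πx/0.8) e^{8.452t} (exponential growth at rate −λ₁ ≈ 8.452).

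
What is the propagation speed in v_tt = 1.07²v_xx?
Speed = 1.07. Information travels along characteristics x = x₀ ± 1.07t.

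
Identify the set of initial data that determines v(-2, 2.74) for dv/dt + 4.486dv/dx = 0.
A single point: x = -14.29164. The characteristic through (-2, 2.74) is x - 4.486t = const, so x = -2 - 4.486·2.74 = -14.29164.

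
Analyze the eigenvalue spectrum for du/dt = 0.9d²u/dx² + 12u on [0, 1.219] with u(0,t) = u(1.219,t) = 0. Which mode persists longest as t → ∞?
Eigenvalues: λₙ = 0.9n²π²/1.219² - 12.
First three modes:
  n=1: λ₁ = 0.9π²/1.219² - 12 ≈ -6.022
  n=2: λ₂ = 3.6π²/1.219² - 12 ≈ 11.911
  n=3: λ₃ = 8.1π²/1.219² - 12 ≈ 41.799
Since 0.9π²/1.219² ≈ 5.978 < 12, λ₁ < 0.
The n=1 mode grows fastest (−λₙ is largest for n=1) → dominates.
Asymptotic: u ~ c₁ sin(πx/1.219) e^{6.022t} (exponential growth at rate −λ₁ ≈ 6.022).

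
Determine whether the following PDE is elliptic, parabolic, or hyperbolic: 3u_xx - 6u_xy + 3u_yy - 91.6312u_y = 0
Coefficients: A = 3, B = -6, C = 3. B² - 4AC = 0, which is zero, so the equation is parabolic.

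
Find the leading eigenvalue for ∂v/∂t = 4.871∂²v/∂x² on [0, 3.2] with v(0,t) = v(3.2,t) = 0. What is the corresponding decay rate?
Eigenvalues: λₙ = 4.871n²π²/3.2².
First three modes:
  n=1: λ₁ = 4.871π²/3.2² ≈ 4.695
  n=2: λ₂ = 19.484π²/3.2² ≈ 18.779 (4× faster decay)
  n=3: λ₃ = 43.839π²/3.2² ≈ 42.253 (9× faster decay)
As t → ∞, higher modes decay exponentially faster. The n=1 mode dominates: v ~ c₁ sin(πx/3.2) e^{-λ₁t}.
Decay rate: λ₁ = 4.871π²/3.2² ≈ 4.695.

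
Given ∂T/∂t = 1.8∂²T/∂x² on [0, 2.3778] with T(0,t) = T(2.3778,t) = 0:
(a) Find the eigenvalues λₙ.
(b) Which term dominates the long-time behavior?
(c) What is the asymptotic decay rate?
Eigenvalues: λₙ = 1.8n²π²/2.3778².
First three modes:
  n=1: λ₁ = 1.8π²/2.3778² ≈ 3.142
  n=2: λ₂ = 7.2π²/2.3778² ≈ 12.568 (4× faster decay)
  n=3: λ₃ = 16.2π²/2.3778² ≈ 28.279 (9× faster decay)
As t → ∞, higher modes decay exponentially faster. The n=1 mode dominates: T ~ c₁ sin(πx/2.3778) e^{-λ₁t}.
Decay rate: λ₁ = 1.8π²/2.3778² ≈ 3.142.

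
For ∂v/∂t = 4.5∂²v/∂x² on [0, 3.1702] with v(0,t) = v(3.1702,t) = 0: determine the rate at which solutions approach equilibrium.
Eigenvalues: λₙ = 4.5n²π²/3.1702².
First three modes:
  n=1: λ₁ = 4.5π²/3.1702² ≈ 4.419
  n=2: λ₂ = 18π²/3.1702² ≈ 17.677 (4× faster decay)
  n=3: λ₃ = 40.5π²/3.1702² ≈ 39.772 (9× faster decay)
As t → ∞, higher modes decay exponentially faster. The n=1 mode dominates: v ~ c₁ sin(πx/3.1702) e^{-λ₁t}.
Decay rate: λ₁ = 4.5π²/3.1702² ≈ 4.419.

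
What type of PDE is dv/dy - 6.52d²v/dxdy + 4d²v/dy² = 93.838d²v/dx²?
Rewriting in standard form: -93.838d²v/dx² - 6.52d²v/dxdy + 4d²v/dy² + dv/dy = 0. With A = -93.838, B = -6.52, C = 4, the discriminant is 1543.9184. This is a hyperbolic PDE.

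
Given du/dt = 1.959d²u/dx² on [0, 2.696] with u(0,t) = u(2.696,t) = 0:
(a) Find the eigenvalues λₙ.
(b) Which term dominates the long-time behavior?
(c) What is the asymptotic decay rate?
Eigenvalues: λₙ = 1.959n²π²/2.696².
First three modes:
  n=1: λ₁ = 1.959π²/2.696² ≈ 2.66
  n=2: λ₂ = 7.836π²/2.696² ≈ 10.64 (4× faster decay)
  n=3: λ₃ = 17.631π²/2.696² ≈ 23.941 (9× faster decay)
As t → ∞, higher modes decay exponentially faster. The n=1 mode dominates: u ~ c₁ sin(πx/2.696) e^{-λ₁t}.
Decay rate: λ₁ = 1.959π²/2.696² ≈ 2.66.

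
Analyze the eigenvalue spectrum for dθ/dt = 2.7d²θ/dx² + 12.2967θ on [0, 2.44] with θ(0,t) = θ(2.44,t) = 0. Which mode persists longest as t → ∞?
Eigenvalues: λₙ = 2.7n²π²/2.44² - 12.2967.
First three modes:
  n=1: λ₁ = 2.7π²/2.44² - 12.2967 ≈ -7.821
  n=2: λ₂ = 10.8π²/2.44² - 12.2967 ≈ 5.607
  n=3: λ₃ = 24.3π²/2.44² - 12.2967 ≈ 27.987
Since 2.7π²/2.44² ≈ 4.476 < 12.2967, λ₁ < 0.
The n=1 mode grows fastest (−λₙ is largest for n=1) → dominates.
Asymptotic: θ ~ c₁ sin(πx/2.44) e^{7.821t} (exponential growth at rate −λ₁ ≈ 7.821).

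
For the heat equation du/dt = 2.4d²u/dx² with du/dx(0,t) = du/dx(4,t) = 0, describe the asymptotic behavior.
u → constant (steady state). Heat is conserved (no flux at boundaries); solution approaches the spatial average.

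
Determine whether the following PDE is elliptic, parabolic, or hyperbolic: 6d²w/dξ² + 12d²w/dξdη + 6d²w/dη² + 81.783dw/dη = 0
Coefficients: A = 6, B = 12, C = 6. B² - 4AC = 0, which is zero, so the equation is parabolic.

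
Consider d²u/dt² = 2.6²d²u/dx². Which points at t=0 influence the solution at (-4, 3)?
Domain of dependence: [-11.8, 3.8]. Signals travel at speed 2.6, so data within |x - -4| ≤ 2.6·3 = 7.8 can reach the point.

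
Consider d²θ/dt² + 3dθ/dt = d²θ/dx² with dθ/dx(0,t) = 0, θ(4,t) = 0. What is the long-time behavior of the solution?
As t → ∞, θ → 0. Damping (γ=3) dissipates energy; oscillations decay exponentially.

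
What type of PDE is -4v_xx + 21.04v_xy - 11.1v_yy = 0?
With A = -4, B = 21.04, C = -11.1, the discriminant is 265.0816. This is a hyperbolic PDE.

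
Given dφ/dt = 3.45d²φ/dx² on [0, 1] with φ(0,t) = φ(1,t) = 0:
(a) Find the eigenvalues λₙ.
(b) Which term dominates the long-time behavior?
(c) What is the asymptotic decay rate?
Eigenvalues: λₙ = 3.45n²π².
First three modes:
  n=1: λ₁ = 3.45π² ≈ 34.05
  n=2: λ₂ = 13.8π² ≈ 136.201 (4× faster decay)
  n=3: λ₃ = 31.05π² ≈ 306.451 (9× faster decay)
As t → ∞, higher modes decay exponentially faster. The n=1 mode dominates: φ ~ c₁ sin(πx) e^{-λ₁t}.
Decay rate: λ₁ = 3.45π² ≈ 34.05.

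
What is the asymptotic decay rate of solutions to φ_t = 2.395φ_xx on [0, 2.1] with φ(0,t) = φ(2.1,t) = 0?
Eigenvalues: λₙ = 2.395n²π²/2.1².
First three modes:
  n=1: λ₁ = 2.395π²/2.1² ≈ 5.36
  n=2: λ₂ = 9.58π²/2.1² ≈ 21.44 (4× faster decay)
  n=3: λ₃ = 21.555π²/2.1² ≈ 48.24 (9× faster decay)
As t → ∞, higher modes decay exponentially faster. The n=1 mode dominates: φ ~ c₁ sin(πx/2.1) e^{-λ₁t}.
Decay rate: λ₁ = 2.395π²/2.1² ≈ 5.36.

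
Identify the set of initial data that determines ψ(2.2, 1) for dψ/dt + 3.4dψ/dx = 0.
A single point: x = -1.2. The characteristic through (2.2, 1) is x - 3.4t = const, so x = 2.2 - 3.4·1 = -1.2.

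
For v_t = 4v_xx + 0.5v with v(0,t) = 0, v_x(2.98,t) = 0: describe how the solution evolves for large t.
v → 0. Diffusion dominates reaction (r=0.5 < κπ²/(4L²)≈1.11); solution decays.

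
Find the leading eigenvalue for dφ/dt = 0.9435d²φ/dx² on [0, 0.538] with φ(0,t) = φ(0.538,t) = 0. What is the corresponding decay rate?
Eigenvalues: λₙ = 0.9435n²π²/0.538².
First three modes:
  n=1: λ₁ = 0.9435π²/0.538² ≈ 32.172
  n=2: λ₂ = 3.774π²/0.538² ≈ 128.688 (4× faster decay)
  n=3: λ₃ = 8.4915π²/0.538² ≈ 289.547 (9× faster decay)
As t → ∞, higher modes decay exponentially faster. The n=1 mode dominates: φ ~ c₁ sin(πx/0.538) e^{-λ₁t}.
Decay rate: λ₁ = 0.9435π²/0.538² ≈ 32.172.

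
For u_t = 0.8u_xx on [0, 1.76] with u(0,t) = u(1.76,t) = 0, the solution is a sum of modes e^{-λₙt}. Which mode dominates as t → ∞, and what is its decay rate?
Eigenvalues: λₙ = 0.8n²π²/1.76².
First three modes:
  n=1: λ₁ = 0.8π²/1.76² ≈ 2.549
  n=2: λ₂ = 3.2π²/1.76² ≈ 10.196 (4× faster decay)
  n=3: λ₃ = 7.2π²/1.76² ≈ 22.941 (9× faster decay)
As t → ∞, higher modes decay exponentially faster. The n=1 mode dominates: u ~ c₁ sin(πx/1.76) e^{-λ₁t}.
Decay rate: λ₁ = 0.8π²/1.76² ≈ 2.549.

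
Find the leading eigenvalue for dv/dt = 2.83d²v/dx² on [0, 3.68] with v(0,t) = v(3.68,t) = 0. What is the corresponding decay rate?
Eigenvalues: λₙ = 2.83n²π²/3.68².
First three modes:
  n=1: λ₁ = 2.83π²/3.68² ≈ 2.062
  n=2: λ₂ = 11.32π²/3.68² ≈ 8.25 (4× faster decay)
  n=3: λ₃ = 25.47π²/3.68² ≈ 18.562 (9× faster decay)
As t → ∞, higher modes decay exponentially faster. The n=1 mode dominates: v ~ c₁ sin(πx/3.68) e^{-λ₁t}.
Decay rate: λ₁ = 2.83π²/3.68² ≈ 2.062.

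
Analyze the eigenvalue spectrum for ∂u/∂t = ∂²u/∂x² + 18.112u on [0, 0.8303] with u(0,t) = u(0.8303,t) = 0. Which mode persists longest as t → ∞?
Eigenvalues: λₙ = n²π²/0.8303² - 18.112.
First three modes:
  n=1: λ₁ = π²/0.8303² - 18.112 ≈ -3.796
  n=2: λ₂ = 4π²/0.8303² - 18.112 ≈ 39.153
  n=3: λ₃ = 9π²/0.8303² - 18.112 ≈ 110.734
Since π²/0.8303² ≈ 14.316 < 18.112, λ₁ < 0.
The n=1 mode grows fastest (−λₙ is largest for n=1) → dominates.
Asymptotic: u ~ c₁ sin(πx/0.8303) e^{3.796t} (exponential growth at rate −λ₁ ≈ 3.796).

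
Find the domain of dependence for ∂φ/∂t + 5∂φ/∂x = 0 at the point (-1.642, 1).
A single point: x = -6.642. The characteristic through (-1.642, 1) is x - 5t = const, so x = -1.642 - 5·1 = -6.642.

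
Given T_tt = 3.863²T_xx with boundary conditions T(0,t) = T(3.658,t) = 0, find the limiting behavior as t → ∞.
T oscillates (no decay). Energy is conserved; the solution oscillates indefinitely as standing waves.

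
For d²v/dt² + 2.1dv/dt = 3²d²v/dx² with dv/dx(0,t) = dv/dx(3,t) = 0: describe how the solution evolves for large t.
v → constant (steady state). Damping (γ=2.1) dissipates the nonconstant modes; with Neumann BCs the spatial average obeys M''+γM'=0 and tends to a finite limit.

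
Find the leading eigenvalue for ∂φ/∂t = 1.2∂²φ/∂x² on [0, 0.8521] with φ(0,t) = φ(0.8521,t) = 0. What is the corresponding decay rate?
Eigenvalues: λₙ = 1.2n²π²/0.8521².
First three modes:
  n=1: λ₁ = 1.2π²/0.8521² ≈ 16.312
  n=2: λ₂ = 4.8π²/0.8521² ≈ 65.247 (4× faster decay)
  n=3: λ₃ = 10.8π²/0.8521² ≈ 146.806 (9× faster decay)
As t → ∞, higher modes decay exponentially faster. The n=1 mode dominates: φ ~ c₁ sin(πx/0.8521) e^{-λ₁t}.
Decay rate: λ₁ = 1.2π²/0.8521² ≈ 16.312.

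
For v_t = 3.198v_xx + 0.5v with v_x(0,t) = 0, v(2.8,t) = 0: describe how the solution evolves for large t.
v → 0. Diffusion dominates reaction (r=0.5 < κπ²/(4L²)≈1.01); solution decays.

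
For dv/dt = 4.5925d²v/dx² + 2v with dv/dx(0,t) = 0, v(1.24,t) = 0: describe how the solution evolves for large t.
v → 0. Diffusion dominates reaction (r=2 < κπ²/(4L²)≈7.37); solution decays.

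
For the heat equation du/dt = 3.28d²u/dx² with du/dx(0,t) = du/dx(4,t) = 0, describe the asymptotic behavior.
u → constant (steady state). Heat is conserved (no flux at boundaries); solution approaches the spatial average.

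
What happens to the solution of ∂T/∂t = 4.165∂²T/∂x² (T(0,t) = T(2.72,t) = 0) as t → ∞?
T → 0. Heat diffuses out through both boundaries.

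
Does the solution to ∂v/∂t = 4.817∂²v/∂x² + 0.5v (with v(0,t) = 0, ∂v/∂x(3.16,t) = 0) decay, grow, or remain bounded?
v → 0. Diffusion dominates reaction (r=0.5 < κπ²/(4L²)≈1.19); solution decays.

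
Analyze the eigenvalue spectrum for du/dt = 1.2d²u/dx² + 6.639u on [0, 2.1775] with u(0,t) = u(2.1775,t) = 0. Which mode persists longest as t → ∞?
Eigenvalues: λₙ = 1.2n²π²/2.1775² - 6.639.
First three modes:
  n=1: λ₁ = 1.2π²/2.1775² - 6.639 ≈ -4.141
  n=2: λ₂ = 4.8π²/2.1775² - 6.639 ≈ 3.352
  n=3: λ₃ = 10.8π²/2.1775² - 6.639 ≈ 15.842
Since 1.2π²/2.1775² ≈ 2.498 < 6.639, λ₁ < 0.
The n=1 mode grows fastest (−λₙ is largest for n=1) → dominates.
Asymptotic: u ~ c₁ sin(πx/2.1775) e^{4.141t} (exponential growth at rate −λ₁ ≈ 4.141).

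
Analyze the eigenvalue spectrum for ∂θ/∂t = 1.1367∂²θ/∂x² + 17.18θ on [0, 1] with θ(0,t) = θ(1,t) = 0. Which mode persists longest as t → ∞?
Eigenvalues: λₙ = 1.1367n²π²/1² - 17.18.
First three modes:
  n=1: λ₁ = 1.1367π² - 17.18 ≈ -5.961
  n=2: λ₂ = 4.5468π² - 17.18 ≈ 27.695
  n=3: λ₃ = 10.2303π² - 17.18 ≈ 83.789
Since 1.1367π² ≈ 11.219 < 17.18, λ₁ < 0.
The n=1 mode grows fastest (−λₙ is largest for n=1) → dominates.
Asymptotic: θ ~ c₁ sin(πx/1) e^{5.961t} (exponential growth at rate −λ₁ ≈ 5.961).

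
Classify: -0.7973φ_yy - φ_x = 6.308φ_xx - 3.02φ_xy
Rewriting in standard form: -6.308φ_xx + 3.02φ_xy - 0.7973φ_yy - φ_x = 0. Elliptic (discriminant = -10.9970736).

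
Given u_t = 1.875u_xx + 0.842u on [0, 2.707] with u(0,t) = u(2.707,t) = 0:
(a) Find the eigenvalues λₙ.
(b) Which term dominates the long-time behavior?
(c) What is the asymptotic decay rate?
Eigenvalues: λₙ = 1.875n²π²/2.707² - 0.842.
First three modes:
  n=1: λ₁ = 1.875π²/2.707² - 0.842 ≈ 1.683
  n=2: λ₂ = 7.5π²/2.707² - 0.842 ≈ 9.259
  n=3: λ₃ = 16.875π²/2.707² - 0.842 ≈ 21.886
Since 1.875π²/2.707² ≈ 2.525 > 0.842, all λₙ > 0.
The n=1 mode decays slowest → dominates as t → ∞.
Asymptotic: u ~ c₁ sin(πx/2.707) e^{-λ₁t} with decay rate λ₁ ≈ 1.683.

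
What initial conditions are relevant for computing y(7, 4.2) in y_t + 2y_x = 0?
A single point: x = -1.4. The characteristic through (7, 4.2) is x - 2t = const, so x = 7 - 2·4.2 = -1.4.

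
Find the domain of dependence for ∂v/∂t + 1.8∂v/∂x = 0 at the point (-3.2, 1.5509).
A single point: x = -5.99162. The characteristic through (-3.2, 1.5509) is x - 1.8t = const, so x = -3.2 - 1.8·1.5509 = -5.99162.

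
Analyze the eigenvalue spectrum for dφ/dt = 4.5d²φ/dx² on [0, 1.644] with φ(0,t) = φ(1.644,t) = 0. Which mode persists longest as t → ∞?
Eigenvalues: λₙ = 4.5n²π²/1.644².
First three modes:
  n=1: λ₁ = 4.5π²/1.644² ≈ 16.433
  n=2: λ₂ = 18π²/1.644² ≈ 65.731 (4× faster decay)
  n=3: λ₃ = 40.5π²/1.644² ≈ 147.894 (9× faster decay)
As t → ∞, higher modes decay exponentially faster. The n=1 mode dominates: φ ~ c₁ sin(πx/1.644) e^{-λ₁t}.
Decay rate: λ₁ = 4.5π²/1.644² ≈ 16.433.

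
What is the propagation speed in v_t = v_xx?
Infinite. The heat equation is parabolic, not hyperbolic, so disturbances propagate instantly.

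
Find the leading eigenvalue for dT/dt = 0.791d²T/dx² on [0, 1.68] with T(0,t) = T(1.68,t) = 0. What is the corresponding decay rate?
Eigenvalues: λₙ = 0.791n²π²/1.68².
First three modes:
  n=1: λ₁ = 0.791π²/1.68² ≈ 2.766
  n=2: λ₂ = 3.164π²/1.68² ≈ 11.064 (4× faster decay)
  n=3: λ₃ = 7.119π²/1.68² ≈ 24.894 (9× faster decay)
As t → ∞, higher modes decay exponentially faster. The n=1 mode dominates: T ~ c₁ sin(πx/1.68) e^{-λ₁t}.
Decay rate: λ₁ = 0.791π²/1.68² ≈ 2.766.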